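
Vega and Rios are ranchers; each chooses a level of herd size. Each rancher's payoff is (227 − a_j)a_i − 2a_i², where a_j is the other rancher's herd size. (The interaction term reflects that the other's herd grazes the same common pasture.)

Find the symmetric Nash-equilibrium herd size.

45.4

Vega's payoff is (227 − a_R)a_V − 2a_V².
∂π/∂a_V = 227 − a_R − 4a_V = 0, so a_V = 56.75 − 0.25a_R.
The game is symmetric, so in equilibrium a_R = a_V: the reaction function gives 1.25a_V = 56.75, hence a_V = 45.4.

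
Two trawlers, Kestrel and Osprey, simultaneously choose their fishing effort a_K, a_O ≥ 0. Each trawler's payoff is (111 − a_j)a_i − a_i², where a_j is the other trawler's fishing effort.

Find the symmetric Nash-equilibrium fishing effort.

37

Kestrel's payoff is (111 − a_O)a_K − a_K².
∂π/∂a_K = 111 − a_O − 2a_K = 0, so a_K = 55.5 − 0.5a_O.
By symmetry a_O = a_K; substituting into the reaction function, 1.5a_K = 55.5 and a_K = 37.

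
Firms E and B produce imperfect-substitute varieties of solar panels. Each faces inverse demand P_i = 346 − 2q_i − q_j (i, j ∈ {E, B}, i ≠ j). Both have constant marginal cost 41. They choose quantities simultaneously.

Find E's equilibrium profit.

Firm E's profit: π = q_E(346 − 2q_E − q_B) − 41q_E.
∂π/∂q_E = 305 − 4q_E − q_B = 0 ⇒ q_E = 76.25 − 0.25q_B.
By symmetry q_B = q_E; substituting into the reaction function, 1.25q_E = 76.25 and q_E = 61.
P_E = 346 − 2·61 − 61 = 163.
Profit = (163 − 41)·61 = 7442.

7442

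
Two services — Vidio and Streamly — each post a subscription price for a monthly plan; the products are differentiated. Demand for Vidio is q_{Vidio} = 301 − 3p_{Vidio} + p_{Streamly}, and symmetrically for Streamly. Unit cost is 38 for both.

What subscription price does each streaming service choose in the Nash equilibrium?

83

Vidio's profit: π = (p_{Vidio} − 38)(301 − 3p_{Vidio} + p_{Streamly}).
∂π/∂p_{Vidio} = 415 − 6p_{Vidio} + p_{Streamly} = 0 ⇒ p_{Vidio} = 415/6 + (1/6)p_{Streamly}.
Setting p_{Vidio} = p_{Streamly} in the reaction function: p_{Vidio} = 415/6 + (1/6)p_{Vidio}, so p_{Vidio} = (415/6) / (5/6) = 83.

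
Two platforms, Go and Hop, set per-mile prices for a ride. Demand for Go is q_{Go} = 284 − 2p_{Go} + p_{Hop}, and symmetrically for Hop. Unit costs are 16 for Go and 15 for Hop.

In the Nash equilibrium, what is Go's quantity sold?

178.4

Go's profit: π = (p_{Go} − 16)(284 − 2p_{Go} + p_{Hop}).
∂π/∂p_{Go} = 316 − 4p_{Go} + p_{Hop} = 0 ⇒ p_{Go} = 79 + 0.25p_{Hop}.
Similarly p_{Hop} = 78.5 + 0.25p_{Go}.
Solving the two reaction functions simultaneously: (1 − (0.25)(0.25))p_{Go} = 79 + 0.25·78.5, so 0.9375p_{Go} = 98.625 and p_{Go} = 105.2.
Then p_{Hop} = 78.5 + 0.25·105.2 = 104.8.
q_{Go} = 284 − 2·105.2 + 104.8 = 178.4.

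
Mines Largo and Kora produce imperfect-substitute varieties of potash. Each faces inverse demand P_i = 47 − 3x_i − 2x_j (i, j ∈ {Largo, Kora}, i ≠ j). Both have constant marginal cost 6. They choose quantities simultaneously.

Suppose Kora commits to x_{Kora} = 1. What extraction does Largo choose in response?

Mine Largo's profit: π = x_{Largo}(47 − 3x_{Largo} − 2x_{Kora}) − 6x_{Largo}.
∂π/∂x_{Largo} = 41 − 6x_{Largo} − 2x_{Kora} = 0 ⇒ x_{Largo} = 41/6 − (1/3)x_{Kora}.
At x_{Kora} = 1: x_{Largo} = 41/6 − (1/3)·1 = 6.5.

6.5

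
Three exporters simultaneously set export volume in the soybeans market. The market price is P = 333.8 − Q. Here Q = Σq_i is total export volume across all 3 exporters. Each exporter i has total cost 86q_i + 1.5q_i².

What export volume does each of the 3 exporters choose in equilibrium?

35.4

A representative exporter's profit is π_i = q_i(333.8 − Q) − 86q_i − 1.5q_i², with Q = q_i + Σ_{j≠i} q_j.
First-order condition: 247.8 − 5q_i − Σ_{j≠i} q_j = 0.
Imposing symmetry (q_j = q for all j) turns Σ_{j≠i} q_j into 2q, so 247.8 = 7q and q = 35.4.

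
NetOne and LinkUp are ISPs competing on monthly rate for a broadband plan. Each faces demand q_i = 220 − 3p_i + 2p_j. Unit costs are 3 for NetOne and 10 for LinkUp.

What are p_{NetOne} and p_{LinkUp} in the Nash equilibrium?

NetOne's profit: π = (p_{NetOne} − 3)(220 − 3p_{NetOne} + 2p_{LinkUp}).
∂π/∂p_{NetOne} = 229 − 6p_{NetOne} + 2p_{LinkUp} = 0 ⇒ p_{NetOne} = 229/6 + (1/3)p_{LinkUp}.
Similarly p_{LinkUp} = 125/3 + (1/3)p_{NetOne}.
Solving the two reaction functions simultaneously: (1 − (1/3)(1/3))p_{NetOne} = 229/6 + (1/3)·(125/3), so (8/9)p_{NetOne} = 937/18 and p_{NetOne} = 58.5625.
Then p_{LinkUp} = 125/3 + (1/3)·58.5625 = 61.1875.

58.5625, 61.1875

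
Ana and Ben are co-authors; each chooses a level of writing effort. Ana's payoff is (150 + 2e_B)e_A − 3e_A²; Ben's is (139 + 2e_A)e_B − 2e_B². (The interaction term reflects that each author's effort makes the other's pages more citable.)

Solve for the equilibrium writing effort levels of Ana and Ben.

43.9, 56.7

Expanding Ana's payoff: 150e_A + 2e_Be_A − 3e_A².
∂π/∂e_A = 150 + 2e_B − 6e_A = 0, so e_A = 25 + (1/3)e_B.
Likewise for Ben: e_B = 34.75 + 0.5e_A.
Solving the two reaction functions simultaneously: (1 − (1/3)(0.5))e_A = 25 + (1/3)·34.75, so (5/6)e_A = 439/12 and e_A = 43.9.
Then e_B = 34.75 + 0.5·43.9 = 56.7.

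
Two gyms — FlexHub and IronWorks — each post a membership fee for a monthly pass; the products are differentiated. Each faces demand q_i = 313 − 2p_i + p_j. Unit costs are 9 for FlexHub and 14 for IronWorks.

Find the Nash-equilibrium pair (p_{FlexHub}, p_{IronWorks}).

FlexHub's profit: π = (p_{FlexHub} − 9)(313 − 2p_{FlexHub} + p_{IronWorks}).
∂π/∂p_{FlexHub} = 331 − 4p_{FlexHub} + p_{IronWorks} = 0 ⇒ p_{FlexHub} = 82.75 + 0.25p_{IronWorks}.
Similarly p_{IronWorks} = 85.25 + 0.25p_{FlexHub}.
Plugging p_{IronWorks} into FlexHub's best response: p_{FlexHub} = 82.75 + 0.25(85.25 + 0.25p_{FlexHub}) ⇒ 0.9375p_{FlexHub} = 104.0625, so p_{FlexHub} = 111.
Then p_{IronWorks} = 85.25 + 0.25·111 = 113.

111, 113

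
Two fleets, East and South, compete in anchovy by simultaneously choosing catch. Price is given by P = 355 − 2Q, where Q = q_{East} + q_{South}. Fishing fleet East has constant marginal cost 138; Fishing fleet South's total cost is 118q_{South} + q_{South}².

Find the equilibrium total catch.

67.1

Fishing fleet East's profit: π = q_{East}(355 − 2(q_{East} + q_{South})) − 138q_{East}.
∂π/∂q_{East} = 217 − 4q_{East} − 2q_{South} = 0, so q_{East} = 54.25 − 0.5q_{South}.
For South: ∂π/∂q_{South} = 237 − 6q_{South} − 2q_{East} = 0 ⇒ q_{South} = 39.5 − (1/3)q_{East}.
Solving the two reaction functions simultaneously: (1 − (−0.5)(−1/3))q_{East} = 54.25 − 0.5·39.5, so (5/6)q_{East} = 34.5 and q_{East} = 41.4.
Then q_{South} = 39.5 − (1/3)·41.4 = 25.7.
Total catch: 41.4 + 25.7 = 67.1.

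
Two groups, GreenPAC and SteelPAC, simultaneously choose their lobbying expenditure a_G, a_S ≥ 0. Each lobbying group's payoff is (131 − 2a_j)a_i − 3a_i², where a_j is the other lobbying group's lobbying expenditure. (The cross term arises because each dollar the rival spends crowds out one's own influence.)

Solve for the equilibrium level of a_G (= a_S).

16.375

GreenPAC's payoff is (131 − 2a_S)a_G − 3a_G².
∂π/∂a_G = 131 − 2a_S − 6a_G = 0, so a_G = 131/6 − (1/3)a_S.
By symmetry a_S = a_G; substituting into the reaction function, (4/3)a_G = 131/6 and a_G = 16.375.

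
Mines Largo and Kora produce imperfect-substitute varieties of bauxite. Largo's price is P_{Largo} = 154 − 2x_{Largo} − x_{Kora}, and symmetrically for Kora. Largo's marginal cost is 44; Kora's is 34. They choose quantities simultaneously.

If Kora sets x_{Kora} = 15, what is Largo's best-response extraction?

23.75

Mine Largo's profit: π = x_{Largo}(154 − 2x_{Largo} − x_{Kora}) − 44x_{Largo}.
∂π/∂x_{Largo} = 110 − 4x_{Largo} − x_{Kora} = 0 ⇒ x_{Largo} = 27.5 − 0.25x_{Kora}.
At x_{Kora} = 15: x_{Largo} = 27.5 − 0.25·15 = 23.75.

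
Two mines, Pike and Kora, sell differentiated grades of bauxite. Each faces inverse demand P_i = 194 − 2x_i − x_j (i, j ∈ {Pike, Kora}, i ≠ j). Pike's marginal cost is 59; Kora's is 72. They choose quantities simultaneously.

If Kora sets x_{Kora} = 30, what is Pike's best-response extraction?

26.25

Mine Pike's profit: π = x_{Pike}(194 − 2x_{Pike} − x_{Kora}) − 59x_{Pike}.
∂π/∂x_{Pike} = 135 − 4x_{Pike} − x_{Kora} = 0 ⇒ x_{Pike} = 33.75 − 0.25x_{Kora}.
At x_{Kora} = 30: x_{Pike} = 33.75 − 0.25·30 = 26.25.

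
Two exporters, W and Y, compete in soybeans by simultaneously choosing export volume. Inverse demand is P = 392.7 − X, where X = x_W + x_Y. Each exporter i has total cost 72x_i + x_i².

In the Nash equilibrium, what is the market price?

264.42

Exporter W's profit: π = x_W(392.7 − (x_W + x_Y)) − 72x_W − x_W².
∂π/∂x_W = 320.7 − 4x_W − x_Y = 0, so x_W = 80.175 − 0.25x_Y.
Setting x_W = x_Y in the reaction function: x_W = 80.175 − 0.25x_W, so x_W = 80.175 / 1.25 = 64.14.
Equilibrium price: P = 392.7 − 128.28 = 264.42.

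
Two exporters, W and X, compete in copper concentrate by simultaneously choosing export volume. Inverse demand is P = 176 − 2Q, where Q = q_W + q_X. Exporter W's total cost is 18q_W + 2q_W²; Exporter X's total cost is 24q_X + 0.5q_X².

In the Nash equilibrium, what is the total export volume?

38.5

Exporter W's profit: π = q_W(176 − 2(q_W + q_X)) − 18q_W − 2q_W².
∂π/∂q_W = 158 − 8q_W − 2q_X = 0, so q_W = 19.75 − 0.25q_X.
For X: ∂π/∂q_X = 152 − 5q_X − 2q_W = 0 ⇒ q_X = 30.4 − 0.4q_W.
Substituting the second reaction function into the first: q_W = 19.75 − 0.25(30.4 − 0.4q_W), which gives 0.9q_W = 12.15 ⇒ q_W = 13.5.
Then q_X = 30.4 − 0.4·13.5 = 25.
Total export volume: 13.5 + 25 = 38.5.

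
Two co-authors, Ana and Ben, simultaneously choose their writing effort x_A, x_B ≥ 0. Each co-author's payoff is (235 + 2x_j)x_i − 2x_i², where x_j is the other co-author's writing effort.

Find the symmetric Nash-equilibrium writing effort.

117.5

Ana's payoff is (235 + 2x_B)x_A − 2x_A².
∂π/∂x_A = 235 + 2x_B − 4x_A = 0, so x_A = 58.75 + 0.5x_B.
Setting x_A = x_B in the reaction function: x_A = 58.75 + 0.5x_A, so x_A = 58.75 / 0.5 = 117.5.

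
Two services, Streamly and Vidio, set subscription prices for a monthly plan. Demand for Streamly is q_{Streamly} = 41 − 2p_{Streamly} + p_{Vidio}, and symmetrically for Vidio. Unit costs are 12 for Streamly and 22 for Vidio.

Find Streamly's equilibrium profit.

Streamly's profit: π = (p_{Streamly} − 12)(41 − 2p_{Streamly} + p_{Vidio}).
∂π/∂p_{Streamly} = 65 − 4p_{Streamly} + p_{Vidio} = 0 ⇒ p_{Streamly} = 16.25 + 0.25p_{Vidio}.
Similarly p_{Vidio} = 21.25 + 0.25p_{Streamly}.
Substituting the second reaction function into the first: p_{Streamly} = 16.25 + 0.25(21.25 + 0.25p_{Streamly}), which gives 0.9375p_{Streamly} = 21.5625 ⇒ p_{Streamly} = 23.
Then p_{Vidio} = 21.25 + 0.25·23 = 27.
q_{Streamly} = 41 − 2·23 + 27 = 22.
Profit = (23 − 12)·22 = 242.

242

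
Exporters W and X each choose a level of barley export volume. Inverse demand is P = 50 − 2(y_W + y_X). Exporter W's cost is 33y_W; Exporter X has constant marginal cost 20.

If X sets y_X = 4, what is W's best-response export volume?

2.25

Exporter W's profit: π = y_W(50 − 2(y_W + y_X)) − 33y_W.
∂π/∂y_W = 17 − 4y_W − 2y_X = 0, so y_W = 4.25 − 0.5y_X.
At y_X = 4: y_W = 4.25 − 0.5·4 = 2.25.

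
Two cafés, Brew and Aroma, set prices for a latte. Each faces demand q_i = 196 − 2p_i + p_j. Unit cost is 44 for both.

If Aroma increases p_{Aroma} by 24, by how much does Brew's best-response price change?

6

Brew's profit: π = (p_{Brew} − 44)(196 − 2p_{Brew} + p_{Aroma}).
∂π/∂p_{Brew} = 284 − 4p_{Brew} + p_{Aroma} = 0 ⇒ p_{Brew} = 71 + 0.25p_{Aroma}.
The reaction-function slope is 0.25, so a 24-unit rise in p_{Aroma} moves p_{Brew} by 0.25 × 24 = 6. Brew's best response rises — the actions are strategic complements.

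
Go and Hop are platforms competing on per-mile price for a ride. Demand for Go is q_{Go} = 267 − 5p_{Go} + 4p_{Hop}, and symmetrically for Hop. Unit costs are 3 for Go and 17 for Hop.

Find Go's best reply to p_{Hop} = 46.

Go's profit: π = (p_{Go} − 3)(267 − 5p_{Go} + 4p_{Hop}).
∂π/∂p_{Go} = 282 − 10p_{Go} + 4p_{Hop} = 0 ⇒ p_{Go} = 28.2 + 0.4p_{Hop}.
At p_{Hop} = 46: p_{Go} = 28.2 + 0.4·46 = 46.6.

46.6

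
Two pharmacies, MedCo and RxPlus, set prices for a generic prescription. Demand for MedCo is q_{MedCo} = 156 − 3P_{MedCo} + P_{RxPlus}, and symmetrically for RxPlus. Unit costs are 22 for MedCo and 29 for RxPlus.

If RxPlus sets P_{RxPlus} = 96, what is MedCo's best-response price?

53

MedCo's profit: π = (P_{MedCo} − 22)(156 − 3P_{MedCo} + P_{RxPlus}).
∂π/∂P_{MedCo} = 222 − 6P_{MedCo} + P_{RxPlus} = 0 ⇒ P_{MedCo} = 37 + (1/6)P_{RxPlus}.
At P_{RxPlus} = 96: P_{MedCo} = 37 + (1/6)·96 = 53.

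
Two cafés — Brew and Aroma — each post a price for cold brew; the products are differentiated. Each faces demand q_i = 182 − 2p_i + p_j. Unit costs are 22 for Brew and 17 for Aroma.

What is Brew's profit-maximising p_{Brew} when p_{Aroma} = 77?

75.75

Brew's profit: π = (p_{Brew} − 22)(182 − 2p_{Brew} + p_{Aroma}).
∂π/∂p_{Brew} = 226 − 4p_{Brew} + p_{Aroma} = 0 ⇒ p_{Brew} = 56.5 + 0.25p_{Aroma}.
At p_{Aroma} = 77: p_{Brew} = 56.5 + 0.25·77 = 75.75.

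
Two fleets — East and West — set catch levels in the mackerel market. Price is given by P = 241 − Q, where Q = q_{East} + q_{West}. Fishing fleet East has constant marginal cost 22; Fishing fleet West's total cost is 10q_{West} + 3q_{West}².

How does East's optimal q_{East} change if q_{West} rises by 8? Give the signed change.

Fishing fleet East's profit: π = q_{East}(241 − (q_{East} + q_{West})) − 22q_{East}.
∂π/∂q_{East} = 219 − 2q_{East} − q_{West} = 0, so q_{East} = 109.5 − 0.5q_{West}.
The reaction-function slope is −0.5, so an 8-unit rise in q_{West} moves q_{East} by −0.5 × 8 = −4. East's best response falls — the actions are strategic substitutes.

-4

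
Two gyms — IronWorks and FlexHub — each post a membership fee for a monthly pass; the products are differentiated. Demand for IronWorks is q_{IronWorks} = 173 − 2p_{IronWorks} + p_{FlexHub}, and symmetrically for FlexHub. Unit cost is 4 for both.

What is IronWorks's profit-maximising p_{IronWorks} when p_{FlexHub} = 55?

59

IronWorks's profit: π = (p_{IronWorks} − 4)(173 − 2p_{IronWorks} + p_{FlexHub}).
∂π/∂p_{IronWorks} = 181 − 4p_{IronWorks} + p_{FlexHub} = 0 ⇒ p_{IronWorks} = 45.25 + 0.25p_{FlexHub}.
At p_{FlexHub} = 55: p_{IronWorks} = 45.25 + 0.25·55 = 59.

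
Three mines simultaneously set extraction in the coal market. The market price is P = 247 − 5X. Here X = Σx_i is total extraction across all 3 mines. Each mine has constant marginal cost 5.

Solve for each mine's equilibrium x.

12.1

A representative mine's profit is π_i = x_i(247 − 5X) − 5x_i, with X = x_i + Σ_{j≠i} x_j.
First-order condition: 242 − 10x_i − 5Σ_{j≠i} x_j = 0.
Imposing symmetry (x_j = x for all j) turns Σ_{j≠i} x_j into 2x, so 242 = 20x and x = 12.1.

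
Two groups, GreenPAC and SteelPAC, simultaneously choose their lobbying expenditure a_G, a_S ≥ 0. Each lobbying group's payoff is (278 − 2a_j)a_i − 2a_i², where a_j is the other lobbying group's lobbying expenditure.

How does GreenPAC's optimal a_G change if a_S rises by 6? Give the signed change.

GreenPAC's payoff is (278 − 2a_S)a_G − 2a_G².
∂π/∂a_G = 278 − 2a_S − 4a_G = 0, so a_G = 69.5 − 0.5a_S.
The reaction-function slope is −0.5, so a 6-unit rise in a_S moves a_G by −0.5 × 6 = −3. GreenPAC's best response falls — the actions are strategic substitutes.

-3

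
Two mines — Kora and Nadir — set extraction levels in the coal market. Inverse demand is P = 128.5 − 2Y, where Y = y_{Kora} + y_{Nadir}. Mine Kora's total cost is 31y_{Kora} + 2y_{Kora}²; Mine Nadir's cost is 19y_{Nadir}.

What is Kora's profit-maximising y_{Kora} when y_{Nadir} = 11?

Mine Kora's profit: π = y_{Kora}(128.5 − 2(y_{Kora} + y_{Nadir})) − 31y_{Kora} − 2y_{Kora}².
∂π/∂y_{Kora} = 97.5 − 8y_{Kora} − 2y_{Nadir} = 0, so y_{Kora} = 12.1875 − 0.25y_{Nadir}.
At y_{Nadir} = 11: y_{Kora} = 12.1875 − 0.25·11 = 9.4375.

9.4375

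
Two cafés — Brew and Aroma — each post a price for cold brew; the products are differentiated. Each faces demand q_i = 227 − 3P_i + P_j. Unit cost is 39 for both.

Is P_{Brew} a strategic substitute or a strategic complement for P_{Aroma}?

strategic complements

Brew's profit: π = (P_{Brew} − 39)(227 − 3P_{Brew} + P_{Aroma}).
∂π/∂P_{Brew} = 344 − 6P_{Brew} + P_{Aroma} = 0 ⇒ P_{Brew} = 172/3 + (1/6)P_{Aroma}.
The best-response slope dP_{Brew}/dP_{Aroma} = 1/6 > 0: the reaction function is upward-sloping, so the choices are strategic complements.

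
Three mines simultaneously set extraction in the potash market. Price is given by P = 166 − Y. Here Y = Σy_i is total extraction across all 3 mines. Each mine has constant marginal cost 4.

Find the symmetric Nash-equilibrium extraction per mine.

40.5

A representative mine's profit is π_i = y_i(166 − Y) − 4y_i, with Y = y_i + Σ_{j≠i} y_j.
First-order condition: 162 − 2y_i − Σ_{j≠i} y_j = 0.
Imposing symmetry (y_j = y for all j) turns Σ_{j≠i} y_j into 2y, so 162 = 4y and y = 40.5.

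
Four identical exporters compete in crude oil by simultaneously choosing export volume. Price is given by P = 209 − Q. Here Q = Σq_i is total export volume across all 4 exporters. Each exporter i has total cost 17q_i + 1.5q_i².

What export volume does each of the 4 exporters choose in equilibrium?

A representative exporter's profit is π_i = q_i(209 − Q) − 17q_i − 1.5q_i², with Q = q_i + Σ_{j≠i} q_j.
First-order condition: 192 − 5q_i − Σ_{j≠i} q_j = 0.
In a symmetric equilibrium every exporter chooses the same q, so Σ_{j≠i} q_j = 3q. The condition becomes 192 − 8q = 0, giving q = 192/8 = 24.

24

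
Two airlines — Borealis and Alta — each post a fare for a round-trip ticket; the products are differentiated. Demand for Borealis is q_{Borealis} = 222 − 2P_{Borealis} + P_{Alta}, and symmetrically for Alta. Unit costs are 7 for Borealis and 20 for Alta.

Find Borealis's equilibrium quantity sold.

Borealis's profit: π = (P_{Borealis} − 7)(222 − 2P_{Borealis} + P_{Alta}).
∂π/∂P_{Borealis} = 236 − 4P_{Borealis} + P_{Alta} = 0 ⇒ P_{Borealis} = 59 + 0.25P_{Alta}.
Similarly P_{Alta} = 65.5 + 0.25P_{Borealis}.
Plugging P_{Alta} into Borealis's best response: P_{Borealis} = 59 + 0.25(65.5 + 0.25P_{Borealis}) ⇒ 0.9375P_{Borealis} = 75.375, so P_{Borealis} = 80.4.
Then P_{Alta} = 65.5 + 0.25·80.4 = 85.6.
q_{Borealis} = 222 − 2·80.4 + 85.6 = 146.8.

146.8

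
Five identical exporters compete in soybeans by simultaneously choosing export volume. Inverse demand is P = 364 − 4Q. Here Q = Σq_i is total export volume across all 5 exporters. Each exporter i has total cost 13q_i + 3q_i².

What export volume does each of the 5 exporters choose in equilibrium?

11.7

A representative exporter's profit is π_i = q_i(364 − 4Q) − 13q_i − 3q_i², with Q = q_i + Σ_{j≠i} q_j.
First-order condition: 351 − 14q_i − 4Σ_{j≠i} q_j = 0.
Imposing symmetry (q_j = q for all j) turns Σ_{j≠i} q_j into 4q, so 351 = 30q and q = 11.7.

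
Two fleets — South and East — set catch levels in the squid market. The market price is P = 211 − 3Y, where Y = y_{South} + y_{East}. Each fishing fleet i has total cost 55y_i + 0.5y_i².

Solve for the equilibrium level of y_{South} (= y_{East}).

Fishing fleet South's profit: π = y_{South}(211 − 3(y_{South} + y_{East})) − 55y_{South} − 0.5y_{South}².
∂π/∂y_{South} = 156 − 7y_{South} − 3y_{East} = 0, so y_{South} = 156/7 − (3/7)y_{East}.
By symmetry y_{East} = y_{South}; substituting into the reaction function, (10/7)y_{South} = 156/7 and y_{South} = 15.6.

15.6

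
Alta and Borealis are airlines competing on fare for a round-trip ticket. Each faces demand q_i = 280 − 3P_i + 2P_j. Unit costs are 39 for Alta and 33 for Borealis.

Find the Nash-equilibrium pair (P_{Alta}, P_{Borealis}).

Alta's profit: π = (P_{Alta} − 39)(280 − 3P_{Alta} + 2P_{Borealis}).
∂π/∂P_{Alta} = 397 − 6P_{Alta} + 2P_{Borealis} = 0 ⇒ P_{Alta} = 397/6 + (1/3)P_{Borealis}.
Similarly P_{Borealis} = 379/6 + (1/3)P_{Alta}.
Solving the two reaction functions simultaneously: (1 − (1/3)(1/3))P_{Alta} = 397/6 + (1/3)·(379/6), so (8/9)P_{Alta} = 785/9 and P_{Alta} = 98.125.
Then P_{Borealis} = 379/6 + (1/3)·98.125 = 95.875.

98.125, 95.875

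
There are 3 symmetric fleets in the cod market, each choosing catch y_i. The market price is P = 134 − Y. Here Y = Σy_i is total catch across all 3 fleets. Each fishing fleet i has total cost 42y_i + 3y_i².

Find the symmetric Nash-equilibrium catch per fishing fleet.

A representative fishing fleet's profit is π_i = y_i(134 − Y) − 42y_i − 3y_i², with Y = y_i + Σ_{j≠i} y_j.
First-order condition: 92 − 8y_i − Σ_{j≠i} y_j = 0.
With identical fishing fleets, set every y_j = y: then 92 − 8y − 2y = 0, i.e. y = 92/10 = 9.2.

9.2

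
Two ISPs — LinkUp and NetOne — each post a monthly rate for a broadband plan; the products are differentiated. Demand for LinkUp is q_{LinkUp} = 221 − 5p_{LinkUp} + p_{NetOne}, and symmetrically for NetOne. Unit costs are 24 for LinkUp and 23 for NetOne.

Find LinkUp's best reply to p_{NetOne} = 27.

36.8

LinkUp's profit: π = (p_{LinkUp} − 24)(221 − 5p_{LinkUp} + p_{NetOne}).
∂π/∂p_{LinkUp} = 341 − 10p_{LinkUp} + p_{NetOne} = 0 ⇒ p_{LinkUp} = 34.1 + 0.1p_{NetOne}.
At p_{NetOne} = 27: p_{LinkUp} = 34.1 + 0.1·27 = 36.8.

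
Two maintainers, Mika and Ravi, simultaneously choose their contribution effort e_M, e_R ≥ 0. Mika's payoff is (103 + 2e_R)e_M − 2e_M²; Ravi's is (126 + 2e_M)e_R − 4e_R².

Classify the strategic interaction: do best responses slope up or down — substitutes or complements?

strategic complements

Expanding Mika's payoff: 103e_M + 2e_Re_M − 2e_M².
∂π/∂e_M = 103 + 2e_R − 4e_M = 0, so e_M = 25.75 + 0.5e_R.
The best-response slope de_M/de_R = 0.5 > 0: the reaction function is upward-sloping, so the choices are strategic complements.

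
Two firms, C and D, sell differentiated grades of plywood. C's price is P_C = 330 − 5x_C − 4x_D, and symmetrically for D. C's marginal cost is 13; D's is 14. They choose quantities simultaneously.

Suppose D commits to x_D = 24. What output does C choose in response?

22.1

Firm C's profit: π = x_C(330 − 5x_C − 4x_D) − 13x_C.
∂π/∂x_C = 317 − 10x_C − 4x_D = 0 ⇒ x_C = 31.7 − 0.4x_D.
At x_D = 24: x_C = 31.7 − 0.4·24 = 22.1.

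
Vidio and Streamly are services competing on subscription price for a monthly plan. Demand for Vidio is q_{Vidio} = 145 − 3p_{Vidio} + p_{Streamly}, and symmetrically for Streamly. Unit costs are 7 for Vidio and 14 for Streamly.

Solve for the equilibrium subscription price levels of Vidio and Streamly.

Vidio's profit: π = (p_{Vidio} − 7)(145 − 3p_{Vidio} + p_{Streamly}).
∂π/∂p_{Vidio} = 166 − 6p_{Vidio} + p_{Streamly} = 0 ⇒ p_{Vidio} = 83/3 + (1/6)p_{Streamly}.
Similarly p_{Streamly} = 187/6 + (1/6)p_{Vidio}.
Solving the two reaction functions simultaneously: (1 − (1/6)(1/6))p_{Vidio} = 83/3 + (1/6)·(187/6), so (35/36)p_{Vidio} = 1183/36 and p_{Vidio} = 33.8.
Then p_{Streamly} = 187/6 + (1/6)·33.8 = 36.8.

33.8, 36.8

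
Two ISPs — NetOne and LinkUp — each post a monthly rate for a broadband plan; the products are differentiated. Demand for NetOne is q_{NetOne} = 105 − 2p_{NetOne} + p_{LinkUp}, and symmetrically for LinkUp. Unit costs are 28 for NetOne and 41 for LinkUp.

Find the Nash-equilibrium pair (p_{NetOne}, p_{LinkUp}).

NetOne's profit: π = (p_{NetOne} − 28)(105 − 2p_{NetOne} + p_{LinkUp}).
∂π/∂p_{NetOne} = 161 − 4p_{NetOne} + p_{LinkUp} = 0 ⇒ p_{NetOne} = 40.25 + 0.25p_{LinkUp}.
Similarly p_{LinkUp} = 46.75 + 0.25p_{NetOne}.
Plugging p_{LinkUp} into NetOne's best response: p_{NetOne} = 40.25 + 0.25(46.75 + 0.25p_{NetOne}) ⇒ 0.9375p_{NetOne} = 51.9375, so p_{NetOne} = 55.4.
Then p_{LinkUp} = 46.75 + 0.25·55.4 = 60.6.

55.4, 60.6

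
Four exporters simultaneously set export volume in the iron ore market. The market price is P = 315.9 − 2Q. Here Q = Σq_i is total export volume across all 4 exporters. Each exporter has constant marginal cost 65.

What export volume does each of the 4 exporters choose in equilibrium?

25.09

A representative exporter's profit is π_i = q_i(315.9 − 2Q) − 65q_i, with Q = q_i + Σ_{j≠i} q_j.
First-order condition: 250.9 − 4q_i − 2Σ_{j≠i} q_j = 0.
Imposing symmetry (q_j = q for all j) turns Σ_{j≠i} q_j into 3q, so 250.9 = 10q and q = 25.09.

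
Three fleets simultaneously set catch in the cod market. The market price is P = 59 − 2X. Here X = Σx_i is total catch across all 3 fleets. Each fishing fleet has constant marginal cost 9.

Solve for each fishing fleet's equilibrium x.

6.25

A representative fishing fleet's profit is π_i = x_i(59 − 2X) − 9x_i, with X = x_i + Σ_{j≠i} x_j.
First-order condition: 50 − 4x_i − 2Σ_{j≠i} x_j = 0.
With identical fishing fleets, set every x_j = x: then 50 − 4x − 4x = 0, i.e. x = 50/8 = 6.25.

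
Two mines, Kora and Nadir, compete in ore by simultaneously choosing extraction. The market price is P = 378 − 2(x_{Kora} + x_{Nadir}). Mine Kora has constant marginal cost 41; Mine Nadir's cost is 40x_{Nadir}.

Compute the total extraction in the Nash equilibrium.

Mine Kora's profit: π = x_{Kora}(378 − 2(x_{Kora} + x_{Nadir})) − 41x_{Kora}.
∂π/∂x_{Kora} = 337 − 4x_{Kora} − 2x_{Nadir} = 0, so x_{Kora} = 84.25 − 0.5x_{Nadir}.
By the same steps for Nadir: x_{Nadir} = 84.5 − 0.5x_{Kora}.
Substituting the second reaction function into the first: x_{Kora} = 84.25 − 0.5(84.5 − 0.5x_{Kora}), which gives 0.75x_{Kora} = 42 ⇒ x_{Kora} = 56.
Then x_{Nadir} = 84.5 − 0.5·56 = 56.5.
Total extraction: 56 + 56.5 = 112.5.

112.5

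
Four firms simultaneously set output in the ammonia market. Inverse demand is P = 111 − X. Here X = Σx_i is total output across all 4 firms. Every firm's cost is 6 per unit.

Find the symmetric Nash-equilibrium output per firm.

A representative firm's profit is π_i = x_i(111 − X) − 6x_i, with X = x_i + Σ_{j≠i} x_j.
First-order condition: 105 − 2x_i − Σ_{j≠i} x_j = 0.
With identical firms, set every x_j = x: then 105 − 2x − 3x = 0, i.e. x = 105/5 = 21.

21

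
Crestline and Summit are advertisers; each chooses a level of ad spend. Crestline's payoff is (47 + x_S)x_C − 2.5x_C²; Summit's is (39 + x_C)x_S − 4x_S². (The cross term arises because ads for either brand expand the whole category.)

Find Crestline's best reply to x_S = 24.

Expanding Crestline's payoff: 47x_C + x_Sx_C − 2.5x_C².
∂π/∂x_C = 47 + x_S − 5x_C = 0, so x_C = 9.4 + 0.2x_S.
At x_S = 24: x_C = 9.4 + 0.2·24 = 14.2.

14.2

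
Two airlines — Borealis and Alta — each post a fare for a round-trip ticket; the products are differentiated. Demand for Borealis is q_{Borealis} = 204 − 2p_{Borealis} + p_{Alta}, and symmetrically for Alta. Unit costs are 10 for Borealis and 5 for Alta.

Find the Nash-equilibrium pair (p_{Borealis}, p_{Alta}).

Borealis's profit: π = (p_{Borealis} − 10)(204 − 2p_{Borealis} + p_{Alta}).
∂π/∂p_{Borealis} = 224 − 4p_{Borealis} + p_{Alta} = 0 ⇒ p_{Borealis} = 56 + 0.25p_{Alta}.
Similarly p_{Alta} = 53.5 + 0.25p_{Borealis}.
Substituting the second reaction function into the first: p_{Borealis} = 56 + 0.25(53.5 + 0.25p_{Borealis}), which gives 0.9375p_{Borealis} = 69.375 ⇒ p_{Borealis} = 74.
Then p_{Alta} = 53.5 + 0.25·74 = 72.

74, 72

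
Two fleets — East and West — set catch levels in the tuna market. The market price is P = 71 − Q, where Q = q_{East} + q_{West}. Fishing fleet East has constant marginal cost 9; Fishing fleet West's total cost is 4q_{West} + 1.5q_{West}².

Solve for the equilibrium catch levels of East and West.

Fishing fleet East's profit: π = q_{East}(71 − (q_{East} + q_{West})) − 9q_{East}.
∂π/∂q_{East} = 62 − 2q_{East} − q_{West} = 0, so q_{East} = 31 − 0.5q_{West}.
For West: ∂π/∂q_{West} = 67 − 5q_{West} − q_{East} = 0 ⇒ q_{West} = 13.4 − 0.2q_{East}.
Plugging q_{West} into East's best response: q_{East} = 31 − 0.5(13.4 − 0.2q_{East}) ⇒ 0.9q_{East} = 24.3, so q_{East} = 27.
Then q_{West} = 13.4 − 0.2·27 = 8.

27, 8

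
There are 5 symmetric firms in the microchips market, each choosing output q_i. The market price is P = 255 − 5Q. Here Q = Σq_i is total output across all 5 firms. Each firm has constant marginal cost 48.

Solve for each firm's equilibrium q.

A representative firm's profit is π_i = q_i(255 − 5Q) − 48q_i, with Q = q_i + Σ_{j≠i} q_j.
First-order condition: 207 − 10q_i − 5Σ_{j≠i} q_j = 0.
With identical firms, set every q_j = q: then 207 − 10q − 20q = 0, i.e. q = 207/30 = 6.9.

6.9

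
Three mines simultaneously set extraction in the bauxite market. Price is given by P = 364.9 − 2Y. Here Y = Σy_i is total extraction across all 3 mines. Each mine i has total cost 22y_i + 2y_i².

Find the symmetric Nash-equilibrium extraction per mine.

28.575

A representative mine's profit is π_i = y_i(364.9 − 2Y) − 22y_i − 2y_i², with Y = y_i + Σ_{j≠i} y_j.
First-order condition: 342.9 − 8y_i − 2Σ_{j≠i} y_j = 0.
In a symmetric equilibrium every mine chooses the same y, so Σ_{j≠i} y_j = 2y. The condition becomes 342.9 − 12y = 0, giving y = 342.9/12 = 28.575.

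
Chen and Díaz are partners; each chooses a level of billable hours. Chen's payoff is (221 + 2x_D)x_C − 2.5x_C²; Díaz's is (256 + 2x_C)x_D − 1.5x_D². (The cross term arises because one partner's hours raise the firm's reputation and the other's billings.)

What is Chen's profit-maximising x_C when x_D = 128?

95.4

Expanding Chen's payoff: 221x_C + 2x_Dx_C − 2.5x_C².
∂π/∂x_C = 221 + 2x_D − 5x_C = 0, so x_C = 44.2 + 0.4x_D.
At x_D = 128: x_C = 44.2 + 0.4·128 = 95.4.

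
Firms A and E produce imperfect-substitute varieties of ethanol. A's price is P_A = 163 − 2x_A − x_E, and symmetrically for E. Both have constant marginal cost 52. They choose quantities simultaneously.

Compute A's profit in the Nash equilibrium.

Firm A's profit: π = x_A(163 − 2x_A − x_E) − 52x_A.
∂π/∂x_A = 111 − 4x_A − x_E = 0 ⇒ x_A = 27.75 − 0.25x_E.
The game is symmetric, so in equilibrium x_E = x_A: the reaction function gives 1.25x_A = 27.75, hence x_A = 22.2.
P_A = 163 − 2·22.2 − 22.2 = 96.4.
Profit = (96.4 − 52)·22.2 = 985.68.

985.68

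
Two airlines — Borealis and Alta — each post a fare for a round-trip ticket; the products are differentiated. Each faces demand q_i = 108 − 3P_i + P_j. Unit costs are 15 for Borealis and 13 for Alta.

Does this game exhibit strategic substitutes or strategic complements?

Borealis's profit: π = (P_{Borealis} − 15)(108 − 3P_{Borealis} + P_{Alta}).
∂π/∂P_{Borealis} = 153 − 6P_{Borealis} + P_{Alta} = 0 ⇒ P_{Borealis} = 25.5 + (1/6)P_{Alta}.
The best-response slope dP_{Borealis}/dP_{Alta} = 1/6 > 0: the reaction function is upward-sloping, so the choices are strategic complements.

strategic complements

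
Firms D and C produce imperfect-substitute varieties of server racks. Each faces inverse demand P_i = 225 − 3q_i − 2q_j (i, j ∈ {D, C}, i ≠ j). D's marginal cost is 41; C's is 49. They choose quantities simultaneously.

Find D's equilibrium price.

111.5

Firm D's profit: π = q_D(225 − 3q_D − 2q_C) − 41q_D.
∂π/∂q_D = 184 − 6q_D − 2q_C = 0 ⇒ q_D = 92/3 − (1/3)q_C.
Similarly q_C = 88/3 − (1/3)q_D.
Plugging q_C into D's best response: q_D = 92/3 − (1/3)(88/3 − (1/3)q_D) ⇒ (8/9)q_D = 188/9, so q_D = 23.5.
Then q_C = 88/3 − (1/3)·23.5 = 21.5.
P_D = 225 − 3·23.5 − 2·21.5 = 111.5.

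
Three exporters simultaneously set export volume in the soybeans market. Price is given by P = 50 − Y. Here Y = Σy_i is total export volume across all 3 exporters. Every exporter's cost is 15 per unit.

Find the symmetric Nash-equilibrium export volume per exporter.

A representative exporter's profit is π_i = y_i(50 − Y) − 15y_i, with Y = y_i + Σ_{j≠i} y_j.
First-order condition: 35 − 2y_i − Σ_{j≠i} y_j = 0.
With identical exporters, set every y_j = y: then 35 − 2y − 2y = 0, i.e. y = 35/4 = 8.75.

8.75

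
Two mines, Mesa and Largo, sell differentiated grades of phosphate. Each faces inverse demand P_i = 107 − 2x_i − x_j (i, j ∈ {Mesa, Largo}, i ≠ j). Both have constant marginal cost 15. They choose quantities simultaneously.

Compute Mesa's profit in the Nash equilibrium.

677.12

Mine Mesa's profit: π = x_{Mesa}(107 − 2x_{Mesa} − x_{Largo}) − 15x_{Mesa}.
∂π/∂x_{Mesa} = 92 − 4x_{Mesa} − x_{Largo} = 0 ⇒ x_{Mesa} = 23 − 0.25x_{Largo}.
By symmetry x_{Largo} = x_{Mesa}; substituting into the reaction function, 1.25x_{Mesa} = 23 and x_{Mesa} = 18.4.
P_{Mesa} = 107 − 2·18.4 − 18.4 = 51.8.
Profit = (51.8 − 15)·18.4 = 677.12.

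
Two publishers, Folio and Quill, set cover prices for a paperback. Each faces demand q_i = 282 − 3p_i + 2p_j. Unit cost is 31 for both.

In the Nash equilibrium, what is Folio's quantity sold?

Folio's profit: π = (p_{Folio} − 31)(282 − 3p_{Folio} + 2p_{Quill}).
∂π/∂p_{Folio} = 375 − 6p_{Folio} + 2p_{Quill} = 0 ⇒ p_{Folio} = 62.5 + (1/3)p_{Quill}.
The game is symmetric, so in equilibrium p_{Quill} = p_{Folio}: the reaction function gives (2/3)p_{Folio} = 62.5, hence p_{Folio} = 93.75.
q_{Folio} = 282 − 3·93.75 + 2·93.75 = 188.25.

188.25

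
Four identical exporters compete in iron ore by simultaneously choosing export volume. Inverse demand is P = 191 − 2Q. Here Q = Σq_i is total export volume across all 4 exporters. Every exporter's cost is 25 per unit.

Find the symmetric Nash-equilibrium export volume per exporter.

16.6

A representative exporter's profit is π_i = q_i(191 − 2Q) − 25q_i, with Q = q_i + Σ_{j≠i} q_j.
First-order condition: 166 − 4q_i − 2Σ_{j≠i} q_j = 0.
Imposing symmetry (q_j = q for all j) turns Σ_{j≠i} q_j into 3q, so 166 = 10q and q = 16.6.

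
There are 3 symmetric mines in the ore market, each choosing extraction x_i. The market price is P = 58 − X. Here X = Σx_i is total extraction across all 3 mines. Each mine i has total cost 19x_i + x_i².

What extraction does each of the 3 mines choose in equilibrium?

6.5

A representative mine's profit is π_i = x_i(58 − X) − 19x_i − x_i², with X = x_i + Σ_{j≠i} x_j.
First-order condition: 39 − 4x_i − Σ_{j≠i} x_j = 0.
In a symmetric equilibrium every mine chooses the same x, so Σ_{j≠i} x_j = 2x. The condition becomes 39 − 6x = 0, giving x = 39/6 = 6.5.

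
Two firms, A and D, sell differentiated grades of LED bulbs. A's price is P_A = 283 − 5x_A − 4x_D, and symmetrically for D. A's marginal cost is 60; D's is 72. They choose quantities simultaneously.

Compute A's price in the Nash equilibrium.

Firm A's profit: π = x_A(283 − 5x_A − 4x_D) − 60x_A.
∂π/∂x_A = 223 − 10x_A − 4x_D = 0 ⇒ x_A = 22.3 − 0.4x_D.
Similarly x_D = 21.1 − 0.4x_A.
Plugging x_D into A's best response: x_A = 22.3 − 0.4(21.1 − 0.4x_A) ⇒ 0.84x_A = 13.86, so x_A = 16.5.
Then x_D = 21.1 − 0.4·16.5 = 14.5.
P_A = 283 − 5·16.5 − 4·14.5 = 142.5.

142.5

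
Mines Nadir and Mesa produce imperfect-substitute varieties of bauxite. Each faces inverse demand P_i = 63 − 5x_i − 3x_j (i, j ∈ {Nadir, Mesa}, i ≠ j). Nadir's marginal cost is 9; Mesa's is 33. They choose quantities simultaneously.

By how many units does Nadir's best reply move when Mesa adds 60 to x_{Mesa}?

Mine Nadir's profit: π = x_{Nadir}(63 − 5x_{Nadir} − 3x_{Mesa}) − 9x_{Nadir}.
∂π/∂x_{Nadir} = 54 − 10x_{Nadir} − 3x_{Mesa} = 0 ⇒ x_{Nadir} = 5.4 − 0.3x_{Mesa}.
The reaction-function slope is −0.3, so a 60-unit rise in x_{Mesa} moves x_{Nadir} by −0.3 × 60 = −18. Nadir's best response falls — the actions are strategic substitutes.

-18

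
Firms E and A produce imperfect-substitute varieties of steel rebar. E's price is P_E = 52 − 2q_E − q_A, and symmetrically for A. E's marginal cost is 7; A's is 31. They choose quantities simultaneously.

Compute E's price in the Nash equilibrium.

28.2

Firm E's profit: π = q_E(52 − 2q_E − q_A) − 7q_E.
∂π/∂q_E = 45 − 4q_E − q_A = 0 ⇒ q_E = 11.25 − 0.25q_A.
Similarly q_A = 5.25 − 0.25q_E.
Substituting the second reaction function into the first: q_E = 11.25 − 0.25(5.25 − 0.25q_E), which gives 0.9375q_E = 9.9375 ⇒ q_E = 10.6.
Then q_A = 5.25 − 0.25·10.6 = 2.6.
P_E = 52 − 2·10.6 − 2.6 = 28.2.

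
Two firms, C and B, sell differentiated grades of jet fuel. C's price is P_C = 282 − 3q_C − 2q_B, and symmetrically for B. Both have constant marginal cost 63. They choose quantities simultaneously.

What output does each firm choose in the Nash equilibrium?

27.375

Firm C's profit: π = q_C(282 − 3q_C − 2q_B) − 63q_C.
∂π/∂q_C = 219 − 6q_C − 2q_B = 0 ⇒ q_C = 36.5 − (1/3)q_B.
Setting q_C = q_B in the reaction function: q_C = 36.5 − (1/3)q_C, so q_C = 36.5 / (4/3) = 27.375.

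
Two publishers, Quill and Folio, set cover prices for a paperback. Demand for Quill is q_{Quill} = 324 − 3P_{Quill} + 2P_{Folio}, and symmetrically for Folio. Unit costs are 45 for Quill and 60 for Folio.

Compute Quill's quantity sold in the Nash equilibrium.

Quill's profit: π = (P_{Quill} − 45)(324 − 3P_{Quill} + 2P_{Folio}).
∂π/∂P_{Quill} = 459 − 6P_{Quill} + 2P_{Folio} = 0 ⇒ P_{Quill} = 76.5 + (1/3)P_{Folio}.
Similarly P_{Folio} = 84 + (1/3)P_{Quill}.
Substituting the second reaction function into the first: P_{Quill} = 76.5 + (1/3)(84 + (1/3)P_{Quill}), which gives (8/9)P_{Quill} = 104.5 ⇒ P_{Quill} = 117.5625.
Then P_{Folio} = 84 + (1/3)·117.5625 = 123.1875.
q_{Quill} = 324 − 3·117.5625 + 2·123.1875 = 217.6875.

217.6875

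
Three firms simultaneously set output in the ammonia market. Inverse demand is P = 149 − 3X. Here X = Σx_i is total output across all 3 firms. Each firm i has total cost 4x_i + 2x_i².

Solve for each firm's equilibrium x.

9.0625

A representative firm's profit is π_i = x_i(149 − 3X) − 4x_i − 2x_i², with X = x_i + Σ_{j≠i} x_j.
First-order condition: 145 − 10x_i − 3Σ_{j≠i} x_j = 0.
Imposing symmetry (x_j = x for all j) turns Σ_{j≠i} x_j into 2x, so 145 = 16x and x = 9.0625.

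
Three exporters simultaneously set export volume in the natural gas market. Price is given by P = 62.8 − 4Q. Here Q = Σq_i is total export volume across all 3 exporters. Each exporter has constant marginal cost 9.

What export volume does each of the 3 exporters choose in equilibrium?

A representative exporter's profit is π_i = q_i(62.8 − 4Q) − 9q_i, with Q = q_i + Σ_{j≠i} q_j.
First-order condition: 53.8 − 8q_i − 4Σ_{j≠i} q_j = 0.
With identical exporters, set every q_j = q: then 53.8 − 8q − 8q = 0, i.e. q = 53.8/16 = 3.3625.

3.3625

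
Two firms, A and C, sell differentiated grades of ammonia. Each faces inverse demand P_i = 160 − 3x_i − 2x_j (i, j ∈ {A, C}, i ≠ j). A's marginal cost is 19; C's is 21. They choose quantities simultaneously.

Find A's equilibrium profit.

Firm A's profit: π = x_A(160 − 3x_A − 2x_C) − 19x_A.
∂π/∂x_A = 141 − 6x_A − 2x_C = 0 ⇒ x_A = 23.5 − (1/3)x_C.
Similarly x_C = 139/6 − (1/3)x_A.
Substituting the second reaction function into the first: x_A = 23.5 − (1/3)(139/6 − (1/3)x_A), which gives (8/9)x_A = 142/9 ⇒ x_A = 17.75.
Then x_C = 139/6 − (1/3)·17.75 = 17.25.
P_A = 160 − 3·17.75 − 2·17.25 = 72.25.
Profit = (72.25 − 19)·17.75 = 945.1875.

945.1875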